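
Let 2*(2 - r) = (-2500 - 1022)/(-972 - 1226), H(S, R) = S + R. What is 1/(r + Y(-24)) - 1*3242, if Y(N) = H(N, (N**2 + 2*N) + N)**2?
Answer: -1641819586872/506421835 ≈ -3242.0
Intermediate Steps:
H(S, R) = R + S
Y(N) = (N**2 + 4*N)**2 (Y(N) = (((N**2 + 2*N) + N) + N)**2 = ((N**2 + 3*N) + N)**2 = (N**2 + 4*N)**2)
r = 2635/2198 (r = 2 - (-2500 - 1022)/(2*(-972 - 1226)) = 2 - (-1761)/(-2198) = 2 - (-1761)*(-1)/2198 = 2 - 1/2*1761/1099 = 2 - 1761/2198 = 2635/2198 ≈ 1.1988)
1/(r + Y(-24)) - 1*3242 = 1/(2635/2198 + (-24)**2*(4 - 24)**2) - 1*3242 = 1/(2635/2198 + 576*(-20)**2) - 3242 = 1/(2635/2198 + 576*400) - 3242 = 1/(2635/2198 + 230400) - 3242 = 1/(506421835/2198) - 3242 = 2198/506421835 - 3242 = -1641819586872/506421835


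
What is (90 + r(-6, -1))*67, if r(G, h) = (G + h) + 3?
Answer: 5762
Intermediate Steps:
r(G, h) = 3 + G + h
(90 + r(-6, -1))*67 = (90 + (3 - 6 - 1))*67 = (90 - 4)*67 = 86*67 = 5762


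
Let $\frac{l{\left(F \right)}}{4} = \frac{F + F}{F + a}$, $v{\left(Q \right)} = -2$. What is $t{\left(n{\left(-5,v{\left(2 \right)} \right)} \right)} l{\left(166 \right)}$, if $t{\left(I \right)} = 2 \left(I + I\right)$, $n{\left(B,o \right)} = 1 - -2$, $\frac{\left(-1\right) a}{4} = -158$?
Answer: $\frac{2656}{133} \approx 19.97$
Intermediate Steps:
$a = 632$ ($a = \left(-4\right) \left(-158\right) = 632$)
$n{\left(B,o \right)} = 3$ ($n{\left(B,o \right)} = 1 + 2 = 3$)
$t{\left(I \right)} = 4 I$ ($t{\left(I \right)} = 2 \cdot 2 I = 4 I$)
$l{\left(F \right)} = \frac{8 F}{632 + F}$ ($l{\left(F \right)} = 4 \frac{F + F}{F + 632} = 4 \frac{2 F}{632 + F} = \frac{8 F}{632 + F}$)
$t{\left(n{\left(-5,v{\left(2 \right)} \right)} \right)} l{\left(166 \right)} = 4 \cdot 3 \cdot 8 \cdot 166 \frac{1}{632 + 166} = 12 \cdot 8 \cdot 166 \cdot \frac{1}{798} = 12 \cdot \frac{664}{399} = \frac{2656}{133}$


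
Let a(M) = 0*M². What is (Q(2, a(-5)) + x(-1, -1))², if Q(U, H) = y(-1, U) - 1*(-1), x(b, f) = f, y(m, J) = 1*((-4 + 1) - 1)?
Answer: 16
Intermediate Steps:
y(m, J) = -4 (y(m, J) = 1*(-3 - 1) = 1*(-4) = -4)
a(M) = 0
Q(U, H) = -3 (Q(U, H) = -4 - 1*(-1) = -4 + 1 = -3)
(Q(2, a(-5)) + x(-1, -1))² = (-3 - 1)² = (-4)² = 16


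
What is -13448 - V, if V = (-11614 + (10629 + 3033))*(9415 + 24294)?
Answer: -69049480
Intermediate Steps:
V = 69036032 (V = (-11614 + 13662)*33709 = 2048*33709 = 69036032)
-13448 - V = -13448 - 1*69036032 = -13448 - 69036032 = -69049480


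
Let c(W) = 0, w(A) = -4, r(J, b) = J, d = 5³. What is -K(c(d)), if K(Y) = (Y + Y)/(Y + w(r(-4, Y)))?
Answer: 0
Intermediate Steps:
d = 125
K(Y) = 2*Y/(-4 + Y) (K(Y) = (Y + Y)/(Y - 4) = (2*Y)/(-4 + Y) = 2*Y/(-4 + Y))
-K(c(d)) = -2*0/(-4 + 0) = -2*0/(-4) = -2*0*(-1)/4 = -1*0 = 0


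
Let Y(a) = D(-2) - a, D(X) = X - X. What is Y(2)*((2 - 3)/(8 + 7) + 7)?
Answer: -208/15 ≈ -13.867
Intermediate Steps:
D(X) = 0
Y(a) = -a (Y(a) = 0 - a = -a)
Y(2)*((2 - 3)/(8 + 7) + 7) = (-1*2)*((2 - 3)/(8 + 7) + 7) = -2*(-1/15 + 7) = -2*104/15 = -208/15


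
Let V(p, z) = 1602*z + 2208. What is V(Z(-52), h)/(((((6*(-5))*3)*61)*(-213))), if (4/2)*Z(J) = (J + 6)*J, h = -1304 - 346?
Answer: -440182/194895 ≈ -2.2586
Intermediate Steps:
h = -1650
Z(J) = J*(6 + J)/2 (Z(J) = ((J + 6)*J)/2 = ((6 + J)*J)/2 = (J*(6 + J))/2 = J*(6 + J)/2)
V(p, z) = 2208 + 1602*z
V(Z(-52), h)/(((((6*(-5))*3)*61)*(-213))) = (2208 + 1602*(-1650))/(((((6*(-5))*3)*61)*(-213))) = (2208 - 2643300)/(((-30*3*61)*(-213))) = -2641092/(-90*61*(-213)) = -2641092/((-5490*(-213))) = -2641092/1169370 = -2641092*1/1169370 = -440182/194895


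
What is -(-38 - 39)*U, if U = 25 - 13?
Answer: 924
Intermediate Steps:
U = 12
-(-38 - 39)*U = -(-38 - 39)*12 = -(-77)*12 = -1*(-924) = 924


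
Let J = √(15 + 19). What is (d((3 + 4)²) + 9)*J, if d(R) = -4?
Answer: 5*√34 ≈ 29.155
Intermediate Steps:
J = √34 ≈ 5.8309
(d((3 + 4)²) + 9)*J = (-4 + 9)*√34 = 5*√34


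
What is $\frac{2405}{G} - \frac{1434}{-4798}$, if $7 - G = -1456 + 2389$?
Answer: $- \frac{5105653}{2221474} \approx -2.2983$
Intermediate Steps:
$G = -926$ ($G = 7 - \left(-1456 + 2389\right) = 7 - 933 = -926$)
$\frac{2405}{G} - \frac{1434}{-4798} = \frac{2405}{-926} - \frac{1434}{-4798} = 2405 \left(- \frac{1}{926}\right) - - \frac{717}{2399} = - \frac{2405}{926} + \frac{717}{2399} = - \frac{5105653}{2221474}$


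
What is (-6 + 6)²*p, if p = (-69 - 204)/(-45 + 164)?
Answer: 0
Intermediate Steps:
p = -39/17 (p = -273/119 = -273*1/119 = -39/17 ≈ -2.2941)
(-6 + 6)²*p = (-6 + 6)²*(-39/17) = 0²*(-39/17) = 0*(-39/17) = 0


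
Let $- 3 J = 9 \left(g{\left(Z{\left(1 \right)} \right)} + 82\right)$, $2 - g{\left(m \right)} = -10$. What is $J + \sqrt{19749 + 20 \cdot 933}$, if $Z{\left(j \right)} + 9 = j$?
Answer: $-282 + \sqrt{38409} \approx -86.018$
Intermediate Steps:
$Z{\left(j \right)} = -9 + j$
$g{\left(m \right)} = 12$ ($g{\left(m \right)} = 2 - -10 = 2 + 10 = 12$)
$J = -282$ ($J = - \frac{9 \left(12 + 82\right)}{3} = - \frac{9 \cdot 94}{3} = \left(- \frac{1}{3}\right) 846 = -282$)
$J + \sqrt{19749 + 20 \cdot 933} = -282 + \sqrt{19749 + 20 \cdot 933} = -282 + \sqrt{19749 + 18660} = -282 + \sqrt{38409}$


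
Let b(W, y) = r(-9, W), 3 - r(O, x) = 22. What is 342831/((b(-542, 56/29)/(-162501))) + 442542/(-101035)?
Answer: 5628698268334287/1919665 ≈ 2.9321e+9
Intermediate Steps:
r(O, x) = -19 (r(O, x) = 3 - 1*22 = 3 - 22 = -19)
b(W, y) = -19
342831/((b(-542, 56/29)/(-162501))) + 442542/(-101035) = 342831/((-19/(-162501))) + 442542/(-101035) = 342831/((-19*(-1/162501))) + 442542*(-1/101035) = 342831/(19/162501) - 442542/101035 = 342831*(162501/19) - 442542/101035 = 55710380331/19 - 442542/101035 = 5628698268334287/1919665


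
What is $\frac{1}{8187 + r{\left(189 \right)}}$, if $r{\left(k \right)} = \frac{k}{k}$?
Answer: $\frac{1}{8188} \approx 0.00012213$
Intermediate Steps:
$r{\left(k \right)} = 1$
$\frac{1}{8187 + r{\left(189 \right)}} = \frac{1}{8187 + 1} = \frac{1}{8188}$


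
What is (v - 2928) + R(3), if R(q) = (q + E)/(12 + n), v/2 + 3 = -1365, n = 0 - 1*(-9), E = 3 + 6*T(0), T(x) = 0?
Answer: -39646/7 ≈ -5663.7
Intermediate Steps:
E = 3 (E = 3 + 6*0 = 3 + 0 = 3)
n = 9 (n = 0 + 9 = 9)
v = -2736 (v = -6 + 2*(-1365) = -6 - 2730 = -2736)
R(q) = ⅐ + q/21 (R(q) = (q + 3)/(12 + 9) = (3 + q)/21 = (3 + q)*(1/21) = ⅐ + q/21)
(v - 2928) + R(3) = (-2736 - 2928) + (⅐ + (1/21)*3) = -5664 + (⅐ + ⅐) = -5664 + 2/7 = -39646/7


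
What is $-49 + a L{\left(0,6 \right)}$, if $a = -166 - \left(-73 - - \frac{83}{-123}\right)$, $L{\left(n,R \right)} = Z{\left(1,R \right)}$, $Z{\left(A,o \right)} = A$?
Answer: $- \frac{17383}{123} \approx -141.33$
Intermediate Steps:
$L{\left(n,R \right)} = 1$
$a = - \frac{11356}{123}$ ($a = -166 - \left(-73 - \left(-83\right) \left(- \frac{1}{123}\right)\right) = -166 - \left(-73 - \frac{83}{123}\right) = -166 - - \frac{9062}{123} = -166 + \frac{9062}{123} = - \frac{11356}{123} \approx -92.325$)
$-49 + a L{\left(0,6 \right)} = -49 - \frac{11356}{123} = - \frac{17383}{123}$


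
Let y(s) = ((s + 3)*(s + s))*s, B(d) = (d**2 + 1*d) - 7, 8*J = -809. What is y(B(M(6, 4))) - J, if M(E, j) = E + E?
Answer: 53993641/8 ≈ 6.7492e+6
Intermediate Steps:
M(E, j) = 2*E
J = -809/8 (J = (1/8)*(-809) = -809/8 ≈ -101.13)
B(d) = -7 + d + d**2 (B(d) = (d**2 + d) - 7 = (d + d**2) - 7 = -7 + d + d**2)
y(s) = 2*s**2*(3 + s) (y(s) = ((3 + s)*(2*s))*s = (2*s*(3 + s))*s = 2*s**2*(3 + s))
y(B(M(6, 4))) - J = 2*(-7 + 2*6 + (2*6)**2)**2*(3 + (-7 + 2*6 + (2*6)**2)) - 1*(-809/8) = 2*(-7 + 12 + 12**2)**2*(3 + (-7 + 12 + 12**2)) + 809/8 = 2*(-7 + 12 + 144)**2*(3 + (-7 + 12 + 144)) + 809/8 = 2*149**2*(3 + 149) + 809/8 = 2*22201*152 + 809/8 = 6749104 + 809/8 = 53993641/8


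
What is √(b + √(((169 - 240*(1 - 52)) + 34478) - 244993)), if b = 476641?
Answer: √(476641 + I*√198106) ≈ 690.39 + 0.322*I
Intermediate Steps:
√(b + √(((169 - 240*(1 - 52)) + 34478) - 244993)) = √(476641 + √(((169 - 240*(1 - 52)) + 34478) - 244993)) = √(476641 + √(((169 - 240*(-51)) + 34478) - 244993)) = √(476641 + √(((169 + 12240) + 34478) - 244993)) = √(476641 + √((12409 + 34478) - 244993)) = √(476641 + √(46887 - 244993)) = √(476641 + √(-198106)) = √(476641 + I*√198106)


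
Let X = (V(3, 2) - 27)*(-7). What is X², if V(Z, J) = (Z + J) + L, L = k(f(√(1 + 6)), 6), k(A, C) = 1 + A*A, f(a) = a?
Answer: 9604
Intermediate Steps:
k(A, C) = 1 + A²
L = 8 (L = 1 + (√(1 + 6))² = 1 + (√7)² = 1 + 7 = 8)
V(Z, J) = 8 + J + Z (V(Z, J) = (Z + J) + 8 = (J + Z) + 8 = 8 + J + Z)
X = 98 (X = ((8 + 2 + 3) - 27)*(-7) = (13 - 27)*(-7) = -14*(-7) = 98)
X² = 98² = 9604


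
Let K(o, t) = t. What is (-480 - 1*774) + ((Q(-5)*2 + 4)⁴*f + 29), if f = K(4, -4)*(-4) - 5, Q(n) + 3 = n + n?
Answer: 2575591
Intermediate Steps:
Q(n) = -3 + 2*n (Q(n) = -3 + (n + n) = -3 + 2*n)
f = 11 (f = -4*(-4) - 5 = 16 - 5 = 11)
(-480 - 1*774) + ((Q(-5)*2 + 4)⁴*f + 29) = (-480 - 1*774) + (((-3 + 2*(-5))*2 + 4)⁴*11 + 29) = (-480 - 774) + (((-3 - 10)*2 + 4)⁴*11 + 29) = -1254 + ((-13*2 + 4)⁴*11 + 29) = -1254 + ((-26 + 4)⁴*11 + 29) = -1254 + ((-22)⁴*11 + 29) = -1254 + (234256*11 + 29) = -1254 + (2576816 + 29) = -1254 + 2576845 = 2575591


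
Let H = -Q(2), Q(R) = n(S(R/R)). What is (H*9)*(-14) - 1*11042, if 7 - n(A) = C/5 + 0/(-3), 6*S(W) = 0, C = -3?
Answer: -50422/5 ≈ -10084.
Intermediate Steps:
S(W) = 0 (S(W) = (⅙)*0 = 0)
n(A) = 38/5 (n(A) = 7 - (-3/5 + 0/(-3)) = 7 - (-3*⅕ + 0*(-⅓)) = 7 - (-⅗ + 0) = 7 - 1*(-⅗) = 7 + ⅗ = 38/5)
Q(R) = 38/5
H = -38/5 (H = -1*38/5 = -38/5 ≈ -7.6000)
(H*9)*(-14) - 1*11042 = -38/5*9*(-14) - 1*11042 = -342/5*(-14) - 11042 = 4788/5 - 11042 = -50422/5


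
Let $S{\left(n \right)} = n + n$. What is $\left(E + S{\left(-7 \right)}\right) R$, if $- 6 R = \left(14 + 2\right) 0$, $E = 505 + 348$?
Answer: $0$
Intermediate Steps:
$E = 853$
$R = 0$ ($R = - \frac{\left(14 + 2\right) 0}{6} = - \frac{16 \cdot 0}{6} = \left(- \frac{1}{6}\right) 0 = 0$)
$S{\left(n \right)} = 2 n$
$\left(E + S{\left(-7 \right)}\right) R = \left(853 + 2 \left(-7\right)\right) 0 = \left(853 - 14\right) 0 = 839 \cdot 0 = 0$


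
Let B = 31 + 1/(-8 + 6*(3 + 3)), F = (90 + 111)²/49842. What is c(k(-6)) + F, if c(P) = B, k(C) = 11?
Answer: 2469107/77532 ≈ 31.846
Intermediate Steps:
F = 4489/5538 (F = 201²*(1/49842) = 40401*(1/49842) = 4489/5538 ≈ 0.81058)
B = 869/28 (B = 31 + 1/(-8 + 6*6) = 31 + 1/(-8 + 36) = 31 + 1/28 = 869/28 ≈ 31.036)
c(P) = 869/28
c(k(-6)) + F = 869/28 + 4489/5538 = 2469107/77532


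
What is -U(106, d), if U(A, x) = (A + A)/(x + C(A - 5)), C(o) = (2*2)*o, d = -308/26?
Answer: -1378/2549 ≈ -0.54060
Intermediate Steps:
d = -154/13 (d = -308*1/26 = -154/13 ≈ -11.846)
C(o) = 4*o
U(A, x) = 2*A/(-20 + x + 4*A) (U(A, x) = (A + A)/(x + 4*(A - 5)) = (2*A)/(x + 4*(-5 + A)) = (2*A)/(x + (-20 + 4*A)) = (2*A)/(-20 + x + 4*A) = 2*A/(-20 + x + 4*A))
-U(106, d) = -2*106/(-20 - 154/13 + 4*106) = -2*106/(-20 - 154/13 + 424) = -2*106/5098/13 = -2*106*13/5098 = -1*1378/2549 = -1378/2549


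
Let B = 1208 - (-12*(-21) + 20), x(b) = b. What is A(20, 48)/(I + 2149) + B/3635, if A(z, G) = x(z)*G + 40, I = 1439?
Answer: 1748342/3260595 ≈ 0.53620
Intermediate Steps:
A(z, G) = 40 + G*z (A(z, G) = z*G + 40 = G*z + 40 = 40 + G*z)
B = 936 (B = 1208 - (252 + 20) = 1208 - 1*272 = 1208 - 272 = 936)
A(20, 48)/(I + 2149) + B/3635 = (40 + 48*20)/(1439 + 2149) + 936/3635 = (40 + 960)/3588 + 936*(1/3635) = 1000*(1/3588) + 936/3635 = 250/897 + 936/3635 = 1748342/3260595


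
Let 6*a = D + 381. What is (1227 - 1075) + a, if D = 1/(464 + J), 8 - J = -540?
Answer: 1308517/6072 ≈ 215.50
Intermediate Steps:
J = 548 (J = 8 - 1*(-540) = 8 + 540 = 548)
D = 1/1012 (D = 1/(464 + 548) = 1/1012 ≈ 0.00098814)
a = 385573/6072 (a = (1/1012 + 381)/6 = (1/6)*(385573/1012) = 385573/6072 ≈ 63.500)
(1227 - 1075) + a = (1227 - 1075) + 385573/6072 = 152 + 385573/6072 = 1308517/6072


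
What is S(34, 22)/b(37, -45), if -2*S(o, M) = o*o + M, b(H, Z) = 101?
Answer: -589/101 ≈ -5.8317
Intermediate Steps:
S(o, M) = -M/2 - o²/2 (S(o, M) = -(o*o + M)/2 = -(o² + M)/2 = -(M + o²)/2 = -M/2 - o²/2)
S(34, 22)/b(37, -45) = (-½*22 - ½*34²)/101 = (-11 - ½*1156)*(1/101) = (-11 - 578)*(1/101) = -589*1/101 = -589/101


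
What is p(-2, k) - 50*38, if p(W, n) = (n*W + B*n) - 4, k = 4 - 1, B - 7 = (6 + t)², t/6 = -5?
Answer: -161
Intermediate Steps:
t = -30 (t = 6*(-5) = -30)
B = 583 (B = 7 + (6 - 30)² = 7 + (-24)² = 7 + 576 = 583)
k = 3
p(W, n) = -4 + 583*n + W*n (p(W, n) = (n*W + 583*n) - 4 = (W*n + 583*n) - 4 = (583*n + W*n) - 4 = -4 + 583*n + W*n)
p(-2, k) - 50*38 = (-4 + 583*3 - 2*3) - 50*38 = (-4 + 1749 - 6) - 1900 = 1739 - 1900 = -161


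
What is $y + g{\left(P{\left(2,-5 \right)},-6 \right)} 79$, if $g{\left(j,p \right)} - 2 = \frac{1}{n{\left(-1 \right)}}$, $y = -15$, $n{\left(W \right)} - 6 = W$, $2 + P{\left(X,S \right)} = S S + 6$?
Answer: $\frac{794}{5} \approx 158.8$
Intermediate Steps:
$P{\left(X,S \right)} = 4 + S^{2}$ ($P{\left(X,S \right)} = -2 + \left(S S + 6\right) = -2 + \left(S^{2} + 6\right) = -2 + \left(6 + S^{2}\right) = 4 + S^{2}$)
$n{\left(W \right)} = 6 + W$
$g{\left(j,p \right)} = \frac{11}{5}$ ($g{\left(j,p \right)} = 2 + \frac{1}{6 - 1} = 2 + \frac{1}{5} = \frac{11}{5}$)
$y + g{\left(P{\left(2,-5 \right)},-6 \right)} 79 = -15 + \frac{11}{5} \cdot 79 = -15 + \frac{869}{5} = \frac{794}{5}$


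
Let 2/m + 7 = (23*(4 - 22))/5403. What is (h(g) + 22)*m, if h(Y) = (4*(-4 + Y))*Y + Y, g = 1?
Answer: -39622/12745 ≈ -3.1088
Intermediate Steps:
h(Y) = Y + Y*(-16 + 4*Y) (h(Y) = (-16 + 4*Y)*Y + Y = Y*(-16 + 4*Y) + Y = Y + Y*(-16 + 4*Y))
m = -3602/12745 (m = 2/(-7 + (23*(4 - 22))/5403) = 2/(-7 + (23*(-18))*(1/5403)) = 2/(-7 - 414*1/5403) = 2/(-7 - 138/1801) = 2/(-12745/1801) = 2*(-1801/12745) = -3602/12745 ≈ -0.28262)
(h(g) + 22)*m = (1*(-15 + 4*1) + 22)*(-3602/12745) = (1*(-15 + 4) + 22)*(-3602/12745) = (1*(-11) + 22)*(-3602/12745) = (-11 + 22)*(-3602/12745) = 11*(-3602/12745) = -39622/12745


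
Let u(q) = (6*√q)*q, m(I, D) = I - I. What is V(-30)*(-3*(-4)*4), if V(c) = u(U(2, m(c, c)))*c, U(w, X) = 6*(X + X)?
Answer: 0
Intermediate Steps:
m(I, D) = 0
U(w, X) = 12*X (U(w, X) = 6*(2*X) = 12*X)
u(q) = 6*q^(3/2)
V(c) = 0 (V(c) = (6*(12*0)^(3/2))*c = (6*0^(3/2))*c = (6*0)*c = 0*c = 0)
V(-30)*(-3*(-4)*4) = 0*(-3*(-4)*4) = 0*(12*4) = 0*48 = 0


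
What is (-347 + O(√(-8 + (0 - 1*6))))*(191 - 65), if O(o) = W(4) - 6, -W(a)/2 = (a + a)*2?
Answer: -48510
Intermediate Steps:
W(a) = -8*a (W(a) = -2*(a + a)*2 = -2*2*a*2 = -8*a)
O(o) = -38 (O(o) = -8*4 - 6 = -32 - 6 = -38)
(-347 + O(√(-8 + (0 - 1*6))))*(191 - 65) = (-347 - 38)*(191 - 65) = -385*126 = -48510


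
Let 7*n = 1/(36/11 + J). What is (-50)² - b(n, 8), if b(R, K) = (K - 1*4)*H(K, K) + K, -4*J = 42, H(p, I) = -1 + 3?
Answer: 2484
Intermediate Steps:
H(p, I) = 2
J = -21/2 (J = -¼*42 = -21/2 ≈ -10.500)
n = -22/1113 (n = 1/(7*(36/11 - 21/2)) = 1/(7*(-159/22)) = (⅐)*(-22/159) = -22/1113 ≈ -0.019766)
b(R, K) = -8 + 3*K (b(R, K) = (K - 1*4)*2 + K = (K - 4)*2 + K = (-4 + K)*2 + K = (-8 + 2*K) + K = -8 + 3*K)
(-50)² - b(n, 8) = (-50)² - (-8 + 3*8) = 2500 - (-8 + 24) = 2500 - 1*16 = 2500 - 16 = 2484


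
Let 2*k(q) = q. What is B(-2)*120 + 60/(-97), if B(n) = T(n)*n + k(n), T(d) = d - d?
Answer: -11700/97 ≈ -120.62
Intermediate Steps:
k(q) = q/2
T(d) = 0
B(n) = n/2 (B(n) = 0*n + n/2 = 0 + n/2 = n/2)
B(-2)*120 + 60/(-97) = ((½)*(-2))*120 + 60/(-97) = -1*120 + 60*(-1/97) = -120 - 60/97 = -11700/97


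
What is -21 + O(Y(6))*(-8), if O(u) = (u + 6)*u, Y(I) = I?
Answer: -597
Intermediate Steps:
O(u) = u*(6 + u) (O(u) = (6 + u)*u = u*(6 + u))
-21 + O(Y(6))*(-8) = -21 + (6*(6 + 6))*(-8) = -21 + (6*12)*(-8) = -21 + 72*(-8) = -21 - 576 = -597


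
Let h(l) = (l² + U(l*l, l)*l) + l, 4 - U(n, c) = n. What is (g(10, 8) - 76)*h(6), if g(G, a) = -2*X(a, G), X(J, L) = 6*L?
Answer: 29400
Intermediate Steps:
U(n, c) = 4 - n
g(G, a) = -12*G
h(l) = l + l² + l*(4 - l²) (h(l) = (l² + (4 - l*l)*l) + l = (l² + (4 - l²)*l) + l = (l² + l*(4 - l²)) + l = l + l² + l*(4 - l²))
(g(10, 8) - 76)*h(6) = (-12*10 - 76)*(6*(5 + 6 - 1*6²)) = (-120 - 76)*(6*(5 + 6 - 1*36)) = -1176*(5 + 6 - 36) = -1176*(-25) = -196*(-150) = 29400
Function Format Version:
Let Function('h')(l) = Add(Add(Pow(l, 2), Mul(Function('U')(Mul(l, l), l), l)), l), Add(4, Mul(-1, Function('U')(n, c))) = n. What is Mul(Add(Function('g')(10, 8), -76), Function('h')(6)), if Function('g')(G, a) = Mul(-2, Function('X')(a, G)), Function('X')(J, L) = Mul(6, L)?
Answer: 29400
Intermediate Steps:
Function('U')(n, c) = Add(4, Mul(-1, n))
Function('g')(G, a) = Mul(-12, G) (Function('g')(G, a) = Mul(-2, Mul(6, G)) = Mul(-12, G))
Function('h')(l) = Add(l, Pow(l, 2), Mul(l, Add(4, Mul(-1, Pow(l, 2))))) (Function('h')(l) = Add(Add(Pow(l, 2), Mul(Add(4, Mul(-1, Mul(l, l))), l)), l) = Add(Add(Pow(l, 2), Mul(Add(4, Mul(-1, Pow(l, 2))), l)), l) = Add(Add(Pow(l, 2), Mul(l, Add(4, Mul(-1, Pow(l, 2))))), l) = Add(l, Pow(l, 2), Mul(l, Add(4, Mul(-1, Pow(l, 2))))))
Mul(Add(Function('g')(10, 8), -76), Function('h')(6)) = Mul(Add(Mul(-12, 10), -76), Mul(6, Add(5, 6, Mul(-1, Pow(6, 2))))) = Mul(Add(-120, -76), Mul(6, Add(5, 6, Mul(-1, 36)))) = Mul(-196, Mul(6, Add(5, 6, -36))) = Mul(-196, Mul(6, -25)) = Mul(-196, -150) = 29400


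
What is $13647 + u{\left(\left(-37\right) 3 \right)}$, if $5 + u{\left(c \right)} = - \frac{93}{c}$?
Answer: $\frac{504785}{37} \approx 13643.0$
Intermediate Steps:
$u{\left(c \right)} = -5 - \frac{93}{c}$
$13647 + u{\left(\left(-37\right) 3 \right)} = 13647 - \left(5 + \frac{93}{\left(-37\right) 3}\right) = 13647 - \left(5 + \frac{93}{-111}\right) = 13647 - \frac{154}{37} = \frac{504785}{37}$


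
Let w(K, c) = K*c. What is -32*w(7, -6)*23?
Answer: 30912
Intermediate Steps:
-32*w(7, -6)*23 = -224*(-6)*23 = -32*(-42)*23 = 1344*23 = 30912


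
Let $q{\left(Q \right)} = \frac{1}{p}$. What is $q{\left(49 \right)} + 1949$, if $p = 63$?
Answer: $\frac{122788}{63} \approx 1949.0$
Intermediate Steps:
$q{\left(Q \right)} = \frac{1}{63}$
$q{\left(49 \right)} + 1949 = \frac{1}{63} + 1949 = \frac{122788}{63}$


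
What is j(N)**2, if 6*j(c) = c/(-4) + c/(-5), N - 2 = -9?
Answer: 441/1600 ≈ 0.27563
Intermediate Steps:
N = -7 (N = 2 - 9 = -7)
j(c) = -3*c/40 (j(c) = (c/(-4) + c/(-5))/6 = (c*(-1/4) + c*(-1/5))/6 = (-c/4 - c/5)/6 = (-9*c/20)/6 = -3*c/40)
j(N)**2 = (-3/40*(-7))**2 = (21/40)**2 = 441/1600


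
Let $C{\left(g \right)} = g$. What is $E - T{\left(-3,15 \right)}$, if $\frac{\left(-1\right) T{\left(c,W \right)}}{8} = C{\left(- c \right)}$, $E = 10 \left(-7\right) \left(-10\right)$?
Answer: $724$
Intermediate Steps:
$E = 700$ ($E = \left(-70\right) \left(-10\right) = 700$)
$T{\left(c,W \right)} = 8 c$ ($T{\left(c,W \right)} = - 8 \left(- c\right) = 8 c$)
$E - T{\left(-3,15 \right)} = 700 - 8 \left(-3\right) = 700 - -24 = 700 + 24 = 724$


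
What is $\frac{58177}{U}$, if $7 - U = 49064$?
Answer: $- \frac{58177}{49057} \approx -1.1859$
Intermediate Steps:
$U = -49057$ ($U = 7 - 49064 = -49057$)
$\frac{58177}{U} = \frac{58177}{-49057} = 58177 \left(- \frac{1}{49057}\right) = - \frac{58177}{49057}$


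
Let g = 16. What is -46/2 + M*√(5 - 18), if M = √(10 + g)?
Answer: -23 + 13*I*√2 ≈ -23.0 + 18.385*I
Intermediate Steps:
M = √26 (M = √(10 + 16) = √26 ≈ 5.0990)
-46/2 + M*√(5 - 18) = -46/2 + √26*√(5 - 18) = -46*½ + √26*√(-13) = -23 + √26*(I*√13) = -23 + 13*I*√2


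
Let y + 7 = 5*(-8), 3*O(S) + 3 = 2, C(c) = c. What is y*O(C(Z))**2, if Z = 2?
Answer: -47/9 ≈ -5.2222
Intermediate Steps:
O(S) = -1/3 (O(S) = -1 + (1/3)*2 = -1 + 2/3 = -1/3)
y = -47 (y = -7 + 5*(-8) = -7 - 40 = -47)
y*O(C(Z))**2 = -47*(-1/3)**2 = -47*1/9 = -47/9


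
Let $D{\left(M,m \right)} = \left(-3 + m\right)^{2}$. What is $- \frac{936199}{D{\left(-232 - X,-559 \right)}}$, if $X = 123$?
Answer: $- \frac{936199}{315844} \approx -2.9641$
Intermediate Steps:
$- \frac{936199}{D{\left(-232 - X,-559 \right)}} = - \frac{936199}{\left(-3 - 559\right)^{2}} = - \frac{936199}{\left(-562\right)^{2}} = - \frac{936199}{315844}$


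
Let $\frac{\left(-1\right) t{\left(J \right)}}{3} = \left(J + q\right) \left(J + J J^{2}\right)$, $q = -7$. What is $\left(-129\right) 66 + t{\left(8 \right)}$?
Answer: $-10074$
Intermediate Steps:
$t{\left(J \right)} = - 3 \left(-7 + J\right) \left(J + J^{3}\right)$ ($t{\left(J \right)} = - 3 \left(J - 7\right) \left(J + J J^{2}\right) = - 3 \left(-7 + J\right) \left(J + J^{3}\right)$)
$\left(-129\right) 66 + t{\left(8 \right)} = \left(-129\right) 66 + 3 \cdot 8 \left(7 - 8 - 8^{3} + 7 \cdot 8^{2}\right) = -8514 + 3 \cdot 8 \left(7 - 8 - 512 + 7 \cdot 64\right) = -8514 + 3 \cdot 8 \left(7 - 8 - 512 + 448\right) = -8514 + 3 \cdot 8 \left(-65\right) = -8514 - 1560 = -10074$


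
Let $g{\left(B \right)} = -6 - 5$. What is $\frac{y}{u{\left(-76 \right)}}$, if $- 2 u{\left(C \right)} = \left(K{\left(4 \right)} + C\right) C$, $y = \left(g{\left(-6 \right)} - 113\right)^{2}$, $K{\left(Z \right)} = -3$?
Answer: $- \frac{7688}{1501} \approx -5.1219$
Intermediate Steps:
$g{\left(B \right)} = -11$ ($g{\left(B \right)} = -6 - 5 = -11$)
$y = 15376$ ($y = \left(-11 - 113\right)^{2} = \left(-124\right)^{2} = 15376$)
$u{\left(C \right)} = - \frac{C \left(-3 + C\right)}{2}$ ($u{\left(C \right)} = - \frac{\left(-3 + C\right) C}{2} = - \frac{C \left(-3 + C\right)}{2}$)
$\frac{y}{u{\left(-76 \right)}} = \frac{15376}{\frac{1}{2} \left(-76\right) \left(3 - -76\right)} = \frac{15376}{\frac{1}{2} \left(-76\right) \left(3 + 76\right)} = \frac{15376}{\frac{1}{2} \left(-76\right) 79} = \frac{15376}{-3002} = 15376 \left(- \frac{1}{3002}\right) = - \frac{7688}{1501}$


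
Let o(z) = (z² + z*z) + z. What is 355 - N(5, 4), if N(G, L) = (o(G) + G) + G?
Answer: 290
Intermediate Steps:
o(z) = z + 2*z² (o(z) = (z² + z²) + z = 2*z² + z = z + 2*z²)
N(G, L) = 2*G + G*(1 + 2*G) (N(G, L) = (G*(1 + 2*G) + G) + G = (G + G*(1 + 2*G)) + G = 2*G + G*(1 + 2*G))
355 - N(5, 4) = 355 - 5*(3 + 2*5) = 355 - 5*(3 + 10) = 355 - 5*13 = 355 - 1*65 = 355 - 65 = 290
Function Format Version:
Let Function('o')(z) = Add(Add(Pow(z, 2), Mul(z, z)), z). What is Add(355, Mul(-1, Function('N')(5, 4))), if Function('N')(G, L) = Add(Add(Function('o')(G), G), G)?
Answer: 290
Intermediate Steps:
Function('o')(z) = Add(z, Mul(2, Pow(z, 2))) (Function('o')(z) = Add(Add(Pow(z, 2), Pow(z, 2)), z) = Add(Mul(2, Pow(z, 2)), z) = Add(z, Mul(2, Pow(z, 2))))
Function('N')(G, L) = Add(Mul(2, G), Mul(G, Add(1, Mul(2, G)))) (Function('N')(G, L) = Add(Add(Mul(G, Add(1, Mul(2, G))), G), G) = Add(Add(G, Mul(G, Add(1, Mul(2, G)))), G) = Add(Mul(2, G), Mul(G, Add(1, Mul(2, G)))))
Add(355, Mul(-1, Function('N')(5, 4))) = Add(355, Mul(-1, Mul(5, Add(3, Mul(2, 5))))) = Add(355, Mul(-1, Mul(5, Add(3, 10)))) = Add(355, Mul(-1, Mul(5, 13))) = Add(355, Mul(-1, 65)) = Add(355, -65) = 290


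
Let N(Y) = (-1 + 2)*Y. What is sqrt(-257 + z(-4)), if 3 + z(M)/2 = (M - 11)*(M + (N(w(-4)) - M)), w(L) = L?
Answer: I*sqrt(143) ≈ 11.958*I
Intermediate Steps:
N(Y) = Y (N(Y) = 1*Y = Y)
z(M) = 82 - 8*M (z(M) = -6 + 2*((M - 11)*(M + (-4 - M))) = -6 + 2*((-11 + M)*(-4)) = -6 + 2*(44 - 4*M) = -6 + (88 - 8*M) = 82 - 8*M)
sqrt(-257 + z(-4)) = sqrt(-257 + (82 - 8*(-4))) = sqrt(-257 + (82 + 32)) = sqrt(-257 + 114) = sqrt(-143) = I*sqrt(143)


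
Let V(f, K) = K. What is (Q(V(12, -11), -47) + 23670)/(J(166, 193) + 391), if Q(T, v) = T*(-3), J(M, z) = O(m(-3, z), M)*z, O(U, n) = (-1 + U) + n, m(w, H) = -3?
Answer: 23703/31657 ≈ 0.74874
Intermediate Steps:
O(U, n) = -1 + U + n
J(M, z) = z*(-4 + M) (J(M, z) = (-1 - 3 + M)*z = (-4 + M)*z = z*(-4 + M))
Q(T, v) = -3*T
(Q(V(12, -11), -47) + 23670)/(J(166, 193) + 391) = (-3*(-11) + 23670)/(193*(-4 + 166) + 391) = (33 + 23670)/(193*162 + 391) = 23703/(31266 + 391) = 23703/31657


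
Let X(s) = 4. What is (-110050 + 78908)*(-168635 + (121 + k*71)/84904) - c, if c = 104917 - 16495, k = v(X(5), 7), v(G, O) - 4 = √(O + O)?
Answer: 222938486431841/42452 - 1105541*√14/42452 ≈ 5.2515e+9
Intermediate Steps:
v(G, O) = 4 + √2*√O (v(G, O) = 4 + √(O + O) = 4 + √(2*O) = 4 + √2*√O)
k = 4 + √14 (k = 4 + √2*√7 = 4 + √14 ≈ 7.7417)
c = 88422
(-110050 + 78908)*(-168635 + (121 + k*71)/84904) - c = (-110050 + 78908)*(-168635 + (121 + (4 + √14)*71)/84904) - 1*88422 = -31142*(-168635 + (121 + (284 + 71*√14))*(1/84904)) - 88422 = -31142*(-168635 + (405 + 71*√14)*(1/84904)) - 88422 = -31142*(-168635 + (405/84904 + 71*√14/84904)) - 88422 = -31142*(-14317785635/84904 + 71*√14/84904) - 88422 = (222942240122585/42452 - 1105541*√14/42452) - 88422 = 222938486431841/42452 - 1105541*√14/42452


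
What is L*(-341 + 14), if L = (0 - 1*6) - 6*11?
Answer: 23544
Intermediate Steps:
L = -72 (L = (0 - 6) - 66 = -6 - 66 = -72)
L*(-341 + 14) = -72*(-341 + 14) = -72*(-327) = 23544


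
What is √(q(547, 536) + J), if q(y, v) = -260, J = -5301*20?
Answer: 2*I*√26570 ≈ 326.01*I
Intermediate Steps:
J = -106020
√(q(547, 536) + J) = √(-260 - 106020) = √(-106280) = 2*I*√26570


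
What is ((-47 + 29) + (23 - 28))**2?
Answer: 529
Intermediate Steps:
((-47 + 29) + (23 - 28))**2 = (-18 - 5)**2 = (-23)**2 = 529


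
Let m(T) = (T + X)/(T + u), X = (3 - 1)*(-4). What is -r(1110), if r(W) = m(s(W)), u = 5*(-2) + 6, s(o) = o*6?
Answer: -1663/1664 ≈ -0.99940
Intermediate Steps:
s(o) = 6*o
u = -4 (u = -10 + 6 = -4)
X = -8 (X = 2*(-4) = -8)
m(T) = (-8 + T)/(-4 + T) (m(T) = (T - 8)/(T - 4) = (-8 + T)/(-4 + T))
r(W) = (-8 + 6*W)/(-4 + 6*W)
-r(1110) = -(-4 + 3*1110)/(-2 + 3*1110) = -(-4 + 3330)/(-2 + 3330) = -3326/3328 = -1*1663/1664 = -1663/1664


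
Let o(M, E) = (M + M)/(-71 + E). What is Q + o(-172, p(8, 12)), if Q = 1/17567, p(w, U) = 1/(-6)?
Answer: 36258715/7501109 ≈ 4.8338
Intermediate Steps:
p(w, U) = -⅙
Q = 1/17567 ≈ 5.6925e-5
o(M, E) = 2*M/(-71 + E) (o(M, E) = (2*M)/(-71 + E) = 2*M/(-71 + E))
Q + o(-172, p(8, 12)) = 1/17567 + 2*(-172)/(-71 - ⅙) = 1/17567 + 2*(-172)/(-427/6) = 1/17567 + 2*(-172)*(-6/427) = 1/17567 + 2064/427 = 36258715/7501109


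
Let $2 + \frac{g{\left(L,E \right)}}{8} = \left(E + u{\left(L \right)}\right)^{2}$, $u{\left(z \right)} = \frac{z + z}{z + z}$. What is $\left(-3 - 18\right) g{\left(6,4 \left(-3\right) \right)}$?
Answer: $-19992$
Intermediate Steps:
$u{\left(z \right)} = 1$ ($u{\left(z \right)} = \frac{2 z}{2 z} = 2 z \frac{1}{2 z} = 1$)
$g{\left(L,E \right)} = -16 + 8 \left(1 + E\right)^{2}$ ($g{\left(L,E \right)} = -16 + 8 \left(E + 1\right)^{2} = -16 + 8 \left(1 + E\right)^{2}$)
$\left(-3 - 18\right) g{\left(6,4 \left(-3\right) \right)} = \left(-3 - 18\right) \left(-16 + 8 \left(1 + 4 \left(-3\right)\right)^{2}\right) = \left(-3 - 18\right) \left(-16 + 8 \left(1 - 12\right)^{2}\right) = - 21 \left(-16 + 8 \left(-11\right)^{2}\right) = - 21 \left(-16 + 8 \cdot 121\right) = - 21 \left(-16 + 968\right) = \left(-21\right) 952 = -19992$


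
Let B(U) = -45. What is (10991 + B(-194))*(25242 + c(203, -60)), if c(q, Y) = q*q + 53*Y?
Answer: 692564366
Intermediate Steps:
c(q, Y) = q² + 53*Y
(10991 + B(-194))*(25242 + c(203, -60)) = (10991 - 45)*(25242 + (203² + 53*(-60))) = 10946*(25242 + (41209 - 3180)) = 10946*(25242 + 38029) = 10946*63271 = 692564366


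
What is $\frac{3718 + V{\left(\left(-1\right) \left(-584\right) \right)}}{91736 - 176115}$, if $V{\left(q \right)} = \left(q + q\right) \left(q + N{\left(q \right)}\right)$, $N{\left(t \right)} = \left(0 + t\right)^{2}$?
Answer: $- \frac{399039238}{84379} \approx -4729.1$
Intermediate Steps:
$N{\left(t \right)} = t^{2}$
$V{\left(q \right)} = 2 q \left(q + q^{2}\right)$ ($V{\left(q \right)} = \left(q + q\right) \left(q + q^{2}\right) = 2 q \left(q + q^{2}\right)$)
$\frac{3718 + V{\left(\left(-1\right) \left(-584\right) \right)}}{91736 - 176115} = \frac{3718 + 2 \left(\left(-1\right) \left(-584\right)\right)^{2} \left(1 - -584\right)}{91736 - 176115} = \frac{3718 + 2 \cdot 584^{2} \left(1 + 584\right)}{-84379} = \left(3718 + 2 \cdot 341056 \cdot 585\right) \left(- \frac{1}{84379}\right) = \left(3718 + 399035520\right) \left(- \frac{1}{84379}\right) = 399039238 \left(- \frac{1}{84379}\right) = - \frac{399039238}{84379}$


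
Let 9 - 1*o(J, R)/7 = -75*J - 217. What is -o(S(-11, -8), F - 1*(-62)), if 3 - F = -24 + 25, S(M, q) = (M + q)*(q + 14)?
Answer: 58268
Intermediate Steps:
S(M, q) = (14 + q)*(M + q) (S(M, q) = (M + q)*(14 + q) = (14 + q)*(M + q))
F = 2 (F = 3 - (-24 + 25) = 3 - 1*1 = 3 - 1 = 2)
o(J, R) = 1582 + 525*J (o(J, R) = 63 - 7*(-75*J - 217) = 63 - 7*(-217 - 75*J) = 63 + (1519 + 525*J) = 1582 + 525*J)
-o(S(-11, -8), F - 1*(-62)) = -(1582 + 525*((-8)² + 14*(-11) + 14*(-8) - 11*(-8))) = -(1582 + 525*(64 - 154 - 112 + 88)) = -(1582 + 525*(-114)) = -(1582 - 59850) = -1*(-58268) = 58268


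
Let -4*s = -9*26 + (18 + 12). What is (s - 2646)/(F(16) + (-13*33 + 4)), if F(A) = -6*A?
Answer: 2595/521 ≈ 4.9808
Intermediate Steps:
s = 51 (s = -(-9*26 + (18 + 12))/4 = -(-234 + 30)/4 = -1/4*(-204) = 51)
(s - 2646)/(F(16) + (-13*33 + 4)) = (51 - 2646)/(-6*16 + (-13*33 + 4)) = -2595/(-96 + (-429 + 4)) = -2595/(-96 - 425) = -2595/(-521) = -2595*(-1/521) = 2595/521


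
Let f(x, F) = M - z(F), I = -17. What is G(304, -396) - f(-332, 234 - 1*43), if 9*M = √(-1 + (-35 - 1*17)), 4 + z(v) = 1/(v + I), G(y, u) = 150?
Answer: 25405/174 - I*√53/9 ≈ 146.01 - 0.8089*I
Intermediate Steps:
z(v) = -4 + 1/(-17 + v) (z(v) = -4 + 1/(v - 17) = -4 + 1/(-17 + v))
M = I*√53/9 (M = √(-1 + (-35 - 1*17))/9 = √(-1 + (-35 - 17))/9 = √(-1 - 52)/9 = √(-53)/9 = (I*√53)/9 = I*√53/9 ≈ 0.8089*I)
f(x, F) = -(69 - 4*F)/(-17 + F) + I*√53/9 (f(x, F) = I*√53/9 - (69 - 4*F)/(-17 + F) = -(69 - 4*F)/(-17 + F) + I*√53/9)
G(304, -396) - f(-332, 234 - 1*43) = 150 - (-621 + 36*(234 - 1*43) + I*√53*(-17 + (234 - 1*43)))/(9*(-17 + (234 - 1*43))) = 150 - (-621 + 36*(234 - 43) + I*√53*(-17 + (234 - 43)))/(9*(-17 + (234 - 43))) = 150 - (-621 + 36*191 + I*√53*(-17 + 191))/(9*(-17 + 191)) = 150 - (-621 + 6876 + I*√53*174)/(9*174) = 150 - (-621 + 6876 + 174*I*√53)/(9*174) = 150 - (6255 + 174*I*√53)/(9*174) = 150 - (695/174 + I*√53/9) = 150 + (-695/174 - I*√53/9) = 25405/174 - I*√53/9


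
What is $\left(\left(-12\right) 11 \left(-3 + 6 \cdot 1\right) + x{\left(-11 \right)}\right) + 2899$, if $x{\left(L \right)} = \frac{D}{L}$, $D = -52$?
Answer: $\frac{27585}{11} \approx 2507.7$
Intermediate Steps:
$x{\left(L \right)} = - \frac{52}{L}$
$\left(\left(-12\right) 11 \left(-3 + 6 \cdot 1\right) + x{\left(-11 \right)}\right) + 2899 = \left(\left(-12\right) 11 \left(-3 + 6 \cdot 1\right) - \frac{52}{-11}\right) + 2899 = \left(- 132 \left(-3 + 6\right) - - \frac{52}{11}\right) + 2899 = \left(\left(-132\right) 3 + \frac{52}{11}\right) + 2899 = \left(-396 + \frac{52}{11}\right) + 2899 = - \frac{4304}{11} + 2899 = \frac{27585}{11}$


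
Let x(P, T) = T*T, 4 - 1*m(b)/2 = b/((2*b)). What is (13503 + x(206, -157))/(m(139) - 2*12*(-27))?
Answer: 38152/655 ≈ 58.247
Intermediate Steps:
m(b) = 7 (m(b) = 8 - 2*b/(2*b) = 8 - 2*b*1/(2*b) = 8 - 2*1/2 = 8 - 1 = 7)
x(P, T) = T**2
(13503 + x(206, -157))/(m(139) - 2*12*(-27)) = (13503 + (-157)**2)/(7 - 2*12*(-27)) = (13503 + 24649)/(7 - 24*(-27)) = 38152/(7 + 648) = 38152/655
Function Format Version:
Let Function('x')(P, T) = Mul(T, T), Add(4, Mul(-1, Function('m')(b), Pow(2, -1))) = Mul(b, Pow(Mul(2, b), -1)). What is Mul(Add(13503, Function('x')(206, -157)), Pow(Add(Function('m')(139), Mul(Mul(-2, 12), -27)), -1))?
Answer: Rational(38152, 655) ≈ 58.247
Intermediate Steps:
Function('m')(b) = 7 (Function('m')(b) = Add(8, Mul(-2, Mul(b, Pow(Mul(2, b), -1)))) = Add(8, Mul(-2, Mul(b, Mul(Rational(1, 2), Pow(b, -1))))) = Add(8, Mul(-2, Rational(1, 2))) = Add(8, -1) = 7)
Function('x')(P, T) = Pow(T, 2)
Mul(Add(13503, Function('x')(206, -157)), Pow(Add(Function('m')(139), Mul(Mul(-2, 12), -27)), -1)) = Mul(Add(13503, Pow(-157, 2)), Pow(Add(7, Mul(Mul(-2, 12), -27)), -1)) = Mul(Add(13503, 24649), Pow(Add(7, Mul(-24, -27)), -1)) = Mul(38152, Pow(Add(7, 648), -1)) = Mul(38152, Pow(655, -1)) = Mul(38152, Rational(1, 655)) = Rational(38152, 655)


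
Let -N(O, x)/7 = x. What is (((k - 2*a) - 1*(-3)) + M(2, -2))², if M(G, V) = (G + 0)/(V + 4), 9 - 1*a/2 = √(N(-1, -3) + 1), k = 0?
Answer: 1376 - 256*√22 ≈ 175.25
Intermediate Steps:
N(O, x) = -7*x
a = 18 - 2*√22 (a = 18 - 2*√(-7*(-3) + 1) = 18 - 2*√(21 + 1) = 18 - 2*√22 ≈ 8.6192)
M(G, V) = G/(4 + V)
(((k - 2*a) - 1*(-3)) + M(2, -2))² = (((0 - 2*(18 - 2*√22)) - 1*(-3)) + 2/(4 - 2))² = (((0 + (-36 + 4*√22)) + 3) + 2/2)² = (((-36 + 4*√22) + 3) + 2*(½))² = ((-33 + 4*√22) + 1)² = (-32 + 4*√22)²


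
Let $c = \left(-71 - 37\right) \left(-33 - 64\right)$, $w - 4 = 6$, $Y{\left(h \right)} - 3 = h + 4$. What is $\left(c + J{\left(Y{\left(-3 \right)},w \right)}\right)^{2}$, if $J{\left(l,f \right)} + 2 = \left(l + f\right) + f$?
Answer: $110208004$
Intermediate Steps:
$Y{\left(h \right)} = 7 + h$ ($Y{\left(h \right)} = 3 + \left(h + 4\right) = 3 + \left(4 + h\right) = 7 + h$)
$w = 10$ ($w = 4 + 6 = 10$)
$J{\left(l,f \right)} = -2 + l + 2 f$ ($J{\left(l,f \right)} = -2 + \left(\left(l + f\right) + f\right) = -2 + \left(\left(f + l\right) + f\right) = -2 + \left(l + 2 f\right) = -2 + l + 2 f$)
$c = 10476$ ($c = \left(-108\right) \left(-97\right) = 10476$)
$\left(c + J{\left(Y{\left(-3 \right)},w \right)}\right)^{2} = \left(10476 + \left(-2 + \left(7 - 3\right) + 2 \cdot 10\right)\right)^{2} = \left(10476 + \left(-2 + 4 + 20\right)\right)^{2} = \left(10476 + 22\right)^{2} = 10498^{2} = 110208004$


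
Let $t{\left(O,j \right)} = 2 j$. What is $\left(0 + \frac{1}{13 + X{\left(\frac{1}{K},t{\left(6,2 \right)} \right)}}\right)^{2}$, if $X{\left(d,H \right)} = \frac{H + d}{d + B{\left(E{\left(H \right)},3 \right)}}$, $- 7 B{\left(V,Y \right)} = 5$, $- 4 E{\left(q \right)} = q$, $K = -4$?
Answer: $\frac{81}{6724} \approx 0.012046$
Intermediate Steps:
$E{\left(q \right)} = - \frac{q}{4}$
$B{\left(V,Y \right)} = - \frac{5}{7}$ ($B{\left(V,Y \right)} = \left(- \frac{1}{7}\right) 5 = - \frac{5}{7}$)
$X{\left(d,H \right)} = \frac{H + d}{- \frac{5}{7} + d}$ ($X{\left(d,H \right)} = \frac{H + d}{d - \frac{5}{7}} = \frac{H + d}{- \frac{5}{7} + d}$)
$\left(0 + \frac{1}{13 + X{\left(\frac{1}{K},t{\left(6,2 \right)} \right)}}\right)^{2} = \left(0 + \frac{1}{13 + \frac{7 \left(2 \cdot 2 + \frac{1}{-4}\right)}{-5 + \frac{7}{-4}}}\right)^{2} = \left(0 + \frac{1}{13 + \frac{7 \left(4 - \frac{1}{4}\right)}{-5 + 7 \left(- \frac{1}{4}\right)}}\right)^{2} = \left(0 + \frac{1}{13 + 7 \frac{1}{-5 - \frac{7}{4}} \cdot \frac{15}{4}}\right)^{2} = \left(0 + \frac{1}{13 + 7 \frac{1}{- \frac{27}{4}} \cdot \frac{15}{4}}\right)^{2} = \left(0 + \frac{1}{13 + 7 \left(- \frac{4}{27}\right) \frac{15}{4}}\right)^{2} = \left(0 + \frac{1}{13 - \frac{35}{9}}\right)^{2} = \left(0 + \frac{1}{\frac{82}{9}}\right)^{2} = \left(0 + \frac{9}{82}\right)^{2} = \left(\frac{9}{82}\right)^{2} = \frac{81}{6724}$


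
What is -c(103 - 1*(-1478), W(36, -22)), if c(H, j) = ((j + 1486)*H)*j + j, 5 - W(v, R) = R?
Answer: -64585458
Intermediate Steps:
W(v, R) = 5 - R
c(H, j) = j + H*j*(1486 + j) (c(H, j) = ((1486 + j)*H)*j + j = (H*(1486 + j))*j + j = H*j*(1486 + j) + j = j + H*j*(1486 + j))
-c(103 - 1*(-1478), W(36, -22)) = -(5 - 1*(-22))*(1 + 1486*(103 - 1*(-1478)) + (103 - 1*(-1478))*(5 - 1*(-22))) = -(5 + 22)*(1 + 1486*(103 + 1478) + (103 + 1478)*(5 + 22)) = -27*(1 + 1486*1581 + 1581*27) = -27*(1 + 2349366 + 42687) = -27*2392054 = -1*64585458 = -64585458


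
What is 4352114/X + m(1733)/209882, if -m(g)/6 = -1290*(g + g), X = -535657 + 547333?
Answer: 306665143597/612645558 ≈ 500.56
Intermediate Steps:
X = 11676
m(g) = 15480*g (m(g) = -(-7740)*(g + g) = -(-7740)*2*g = -(-15480)*g = 15480*g)
4352114/X + m(1733)/209882 = 4352114/11676 + (15480*1733)/209882 = 4352114*(1/11676) + 26826840*(1/209882) = 2176057/5838 + 13413420/104941 = 306665143597/612645558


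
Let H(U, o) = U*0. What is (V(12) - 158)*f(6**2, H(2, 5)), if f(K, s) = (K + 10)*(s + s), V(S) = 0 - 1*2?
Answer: 0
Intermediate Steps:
V(S) = -2 (V(S) = 0 - 2 = -2)
H(U, o) = 0
f(K, s) = 2*s*(10 + K) (f(K, s) = (10 + K)*(2*s) = 2*s*(10 + K))
(V(12) - 158)*f(6**2, H(2, 5)) = (-2 - 158)*(2*0*(10 + 6**2)) = -320*0*(10 + 36) = -320*0*46 = -160*0 = 0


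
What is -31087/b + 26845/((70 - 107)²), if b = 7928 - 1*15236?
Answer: 34105909/1429236 ≈ 23.863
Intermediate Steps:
b = -7308 (b = 7928 - 15236 = -7308)
-31087/b + 26845/((70 - 107)²) = -31087/(-7308) + 26845/((70 - 107)²) = -31087*(-1/7308) + 26845/((-37)²) = 4441/1044 + 26845/1369 = 34105909/1429236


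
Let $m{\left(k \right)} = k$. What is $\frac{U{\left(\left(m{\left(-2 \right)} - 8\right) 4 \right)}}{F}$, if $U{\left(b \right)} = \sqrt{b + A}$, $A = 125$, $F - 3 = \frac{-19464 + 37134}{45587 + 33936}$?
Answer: $\frac{79523 \sqrt{85}}{256239} \approx 2.8613$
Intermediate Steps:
$F = \frac{256239}{79523}$ ($F = 3 + \frac{-19464 + 37134}{45587 + 33936} = 3 + \frac{17670}{79523} = \frac{256239}{79523} \approx 3.2222$)
$U{\left(b \right)} = \sqrt{125 + b}$ ($U{\left(b \right)} = \sqrt{b + 125} = \sqrt{125 + b}$)
$\frac{U{\left(\left(m{\left(-2 \right)} - 8\right) 4 \right)}}{F} = \frac{\sqrt{125 + \left(-2 - 8\right) 4}}{\frac{256239}{79523}} = \sqrt{125 - 40} \cdot \frac{79523}{256239} = \sqrt{85} \cdot \frac{79523}{256239} = \frac{79523 \sqrt{85}}{256239}$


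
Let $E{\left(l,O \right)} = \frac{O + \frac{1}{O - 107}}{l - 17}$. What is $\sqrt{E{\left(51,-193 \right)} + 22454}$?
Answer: $\frac{\sqrt{23355235698}}{1020} \approx 149.83$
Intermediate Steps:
$E{\left(l,O \right)} = \frac{O + \frac{1}{-107 + O}}{-17 + l}$
$\sqrt{E{\left(51,-193 \right)} + 22454} = \sqrt{\frac{1 + \left(-193\right)^{2} - -20651}{1819 - 5457 - -3281 - 9843} + 22454} = \sqrt{\frac{1 + 37249 + 20651}{1819 - 5457 + 3281 - 9843} + 22454} = \sqrt{\frac{1}{-10200} \cdot 57901 + 22454} = \sqrt{\left(- \frac{1}{10200}\right) 57901 + 22454} = \sqrt{- \frac{57901}{10200} + 22454} = \sqrt{\frac{228972899}{10200}} = \frac{\sqrt{23355235698}}{1020}$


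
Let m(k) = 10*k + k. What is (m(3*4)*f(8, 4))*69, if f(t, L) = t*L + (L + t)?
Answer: 400752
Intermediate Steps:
f(t, L) = L + t + L*t (f(t, L) = L*t + (L + t) = L + t + L*t)
m(k) = 11*k
(m(3*4)*f(8, 4))*69 = ((11*(3*4))*(4 + 8 + 4*8))*69 = ((11*12)*(4 + 8 + 32))*69 = (132*44)*69 = 5808*69 = 400752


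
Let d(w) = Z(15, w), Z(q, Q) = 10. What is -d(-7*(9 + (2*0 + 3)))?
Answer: -10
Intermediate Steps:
d(w) = 10
-d(-7*(9 + (2*0 + 3))) = -1*10 = -10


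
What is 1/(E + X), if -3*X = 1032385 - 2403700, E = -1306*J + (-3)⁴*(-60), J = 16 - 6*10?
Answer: 1/509709 ≈ 1.9619e-6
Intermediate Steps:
J = -44 (J = 16 - 60 = -44)
E = 52604 (E = -1306*(-44) + (-3)⁴*(-60) = 57464 + 81*(-60) = 57464 - 4860 = 52604)
X = 457105 (X = -(1032385 - 2403700)/3 = -⅓*(-1371315) = 457105)
1/(E + X) = 1/(52604 + 457105) = 1/509709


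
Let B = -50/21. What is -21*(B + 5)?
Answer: -55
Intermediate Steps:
B = -50/21 (B = -50*1/21 = -50/21 ≈ -2.3810)
-21*(B + 5) = -21*(-50/21 + 5) = -21*55/21 = -55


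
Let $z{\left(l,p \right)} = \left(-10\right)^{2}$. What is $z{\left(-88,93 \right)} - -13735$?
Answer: $13835$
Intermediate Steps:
$z{\left(l,p \right)} = 100$
$z{\left(-88,93 \right)} - -13735 = 100 - -13735 = 100 + 13735 = 13835$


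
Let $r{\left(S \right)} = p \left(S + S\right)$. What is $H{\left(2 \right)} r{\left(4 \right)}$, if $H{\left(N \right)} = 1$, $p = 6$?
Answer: $48$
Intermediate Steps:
$r{\left(S \right)} = 12 S$ ($r{\left(S \right)} = 6 \left(S + S\right) = 6 \cdot 2 S = 12 S$)
$H{\left(2 \right)} r{\left(4 \right)} = 1 \cdot 12 \cdot 4 = 1 \cdot 48 = 48$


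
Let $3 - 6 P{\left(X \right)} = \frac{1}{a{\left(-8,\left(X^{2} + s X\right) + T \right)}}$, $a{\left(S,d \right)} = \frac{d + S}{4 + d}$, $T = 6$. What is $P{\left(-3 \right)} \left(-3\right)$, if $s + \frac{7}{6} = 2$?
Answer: $\frac{1}{3} \approx 0.33333$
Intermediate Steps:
$s = \frac{5}{6}$ ($s = - \frac{7}{6} + 2 = \frac{5}{6} \approx 0.83333$)
$a{\left(S,d \right)} = \frac{S + d}{4 + d}$
$P{\left(X \right)} = \frac{1}{2} - \frac{10 + X^{2} + \frac{5 X}{6}}{6 \left(-2 + X^{2} + \frac{5 X}{6}\right)}$ ($P{\left(X \right)} = \frac{1}{2} - \frac{1}{6 \frac{-8 + \left(\left(X^{2} + \frac{5 X}{6}\right) + 6\right)}{4 + \left(\left(X^{2} + \frac{5 X}{6}\right) + 6\right)}} = \frac{1}{2} - \frac{1}{6 \frac{-8 + \left(6 + X^{2} + \frac{5 X}{6}\right)}{4 + \left(6 + X^{2} + \frac{5 X}{6}\right)}} = \frac{1}{2} - \frac{1}{6 \frac{-2 + X^{2} + \frac{5 X}{6}}{10 + X^{2} + \frac{5 X}{6}}} = \frac{1}{2} - \frac{\frac{1}{-2 + X^{2} + \frac{5 X}{6}} \left(10 + X^{2} + \frac{5 X}{6}\right)}{6} = \frac{1}{2} - \frac{10 + X^{2} + \frac{5 X}{6}}{6 \left(-2 + X^{2} + \frac{5 X}{6}\right)}$)
$P{\left(-3 \right)} \left(-3\right) = \frac{-48 + 5 \left(-3\right) + 6 \left(-3\right)^{2}}{3 \left(-12 + 5 \left(-3\right) + 6 \left(-3\right)^{2}\right)} \left(-3\right) = \frac{-48 - 15 + 6 \cdot 9}{3 \left(-12 - 15 + 6 \cdot 9\right)} \left(-3\right) = \frac{-48 - 15 + 54}{3 \left(-12 - 15 + 54\right)} \left(-3\right) = \frac{1}{3} \cdot \frac{1}{27} \left(-9\right) \left(-3\right) = \left(- \frac{1}{9}\right) \left(-3\right) = \frac{1}{3}$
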